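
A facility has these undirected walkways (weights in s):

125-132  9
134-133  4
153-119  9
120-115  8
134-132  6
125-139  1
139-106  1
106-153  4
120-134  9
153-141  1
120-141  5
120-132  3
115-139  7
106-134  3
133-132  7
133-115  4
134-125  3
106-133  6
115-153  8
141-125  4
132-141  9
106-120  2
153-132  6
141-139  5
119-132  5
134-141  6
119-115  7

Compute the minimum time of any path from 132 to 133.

Enumerating some paths:
132–134–133: 6+4 = 10
132–133: 7 = 7
Cheapest is 132–133 at 7 s.

7 s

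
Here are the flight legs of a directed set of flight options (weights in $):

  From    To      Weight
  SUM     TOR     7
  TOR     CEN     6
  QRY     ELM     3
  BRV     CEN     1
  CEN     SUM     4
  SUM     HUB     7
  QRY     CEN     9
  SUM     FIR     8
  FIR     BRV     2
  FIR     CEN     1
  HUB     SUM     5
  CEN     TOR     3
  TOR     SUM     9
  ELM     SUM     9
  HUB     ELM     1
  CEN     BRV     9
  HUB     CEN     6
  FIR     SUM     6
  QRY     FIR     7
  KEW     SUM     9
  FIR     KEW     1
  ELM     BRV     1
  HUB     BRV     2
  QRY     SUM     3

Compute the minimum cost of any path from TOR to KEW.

$18

Shortest distances from TOR:
TOR: 0
CEN: 6  (via TOR)
SUM: 9  (via TOR)
BRV: 15  (via CEN)
HUB: 16  (via SUM)
FIR: 17  (via SUM)
ELM: 17  (via HUB)
KEW: 18  (via FIR)
Shortest route: TOR → SUM → FIR → KEW = $18.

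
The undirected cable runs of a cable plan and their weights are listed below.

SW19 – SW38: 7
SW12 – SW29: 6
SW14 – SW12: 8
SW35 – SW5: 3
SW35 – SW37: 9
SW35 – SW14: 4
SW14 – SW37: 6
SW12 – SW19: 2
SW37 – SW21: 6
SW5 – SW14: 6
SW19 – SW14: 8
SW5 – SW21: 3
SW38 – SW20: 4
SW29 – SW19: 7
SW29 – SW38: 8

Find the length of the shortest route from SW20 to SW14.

19

Shortest distances from SW20:
SW20: 0
SW38: 4  (via SW20)
SW19: 11  (via SW38)
SW29: 12  (via SW38)
SW12: 13  (via SW19)
SW14: 19  (via SW19)
Shortest route: SW20–SW38–SW19–SW14 = 19.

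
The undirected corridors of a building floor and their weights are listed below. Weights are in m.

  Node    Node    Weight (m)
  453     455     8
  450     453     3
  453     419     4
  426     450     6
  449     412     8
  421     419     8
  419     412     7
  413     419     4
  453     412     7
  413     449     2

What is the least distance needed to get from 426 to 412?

Running Dijkstra from 426:
426: 0
450: 6  (via 426)
453: 9  (via 450)
419: 13  (via 453)
412: 16  (via 453)
Shortest route: 426–450–453–412 = 16 m.

16 m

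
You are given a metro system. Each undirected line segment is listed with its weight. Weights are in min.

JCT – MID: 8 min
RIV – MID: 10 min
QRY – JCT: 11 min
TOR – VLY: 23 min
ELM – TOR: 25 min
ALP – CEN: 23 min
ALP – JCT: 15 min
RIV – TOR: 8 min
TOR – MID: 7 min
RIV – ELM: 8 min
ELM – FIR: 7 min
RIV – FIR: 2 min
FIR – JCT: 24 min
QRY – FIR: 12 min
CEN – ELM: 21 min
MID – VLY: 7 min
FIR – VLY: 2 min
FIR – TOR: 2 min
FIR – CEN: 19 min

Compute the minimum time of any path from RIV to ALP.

33 min

Enumerating some paths:
RIV - FIR - VLY - MID - JCT - ALP: 2+2+7+8+15 = 34
RIV - MID - JCT - ALP: 10+8+15 = 33
RIV - FIR - TOR - MID - JCT - ALP: 2+2+7+8+15 = 34
Cheapest is RIV - MID - JCT - ALP at 33 min.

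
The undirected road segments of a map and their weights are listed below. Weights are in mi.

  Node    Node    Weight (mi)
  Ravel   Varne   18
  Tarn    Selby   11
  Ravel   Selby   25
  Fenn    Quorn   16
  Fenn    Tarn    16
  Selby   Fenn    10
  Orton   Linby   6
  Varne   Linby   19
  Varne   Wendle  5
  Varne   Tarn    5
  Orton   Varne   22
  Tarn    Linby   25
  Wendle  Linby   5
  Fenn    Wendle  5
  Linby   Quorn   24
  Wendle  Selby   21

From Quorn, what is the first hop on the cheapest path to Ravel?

Fenn

Candidate routes:
Quorn - Fenn - Selby - Ravel: 16+10+25 = 51
Quorn - Fenn - Wendle - Varne - Ravel: 16+5+5+18 = 44
Cheapest is Quorn - Fenn - Wendle - Varne - Ravel at 44 mi.
So from Quorn the first move is to Fenn.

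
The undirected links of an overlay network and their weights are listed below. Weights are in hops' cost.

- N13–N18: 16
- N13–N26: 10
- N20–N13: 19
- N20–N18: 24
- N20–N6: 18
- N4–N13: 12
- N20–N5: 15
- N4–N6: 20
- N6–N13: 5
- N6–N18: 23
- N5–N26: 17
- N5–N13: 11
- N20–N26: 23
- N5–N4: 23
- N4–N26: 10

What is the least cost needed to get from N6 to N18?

21 hops' cost

Compare a few routes:
N6–N13–N18: 5+16 = 21
N6–N18: 23 = 23
The minimum is 21 hops' cost via N6–N13–N18.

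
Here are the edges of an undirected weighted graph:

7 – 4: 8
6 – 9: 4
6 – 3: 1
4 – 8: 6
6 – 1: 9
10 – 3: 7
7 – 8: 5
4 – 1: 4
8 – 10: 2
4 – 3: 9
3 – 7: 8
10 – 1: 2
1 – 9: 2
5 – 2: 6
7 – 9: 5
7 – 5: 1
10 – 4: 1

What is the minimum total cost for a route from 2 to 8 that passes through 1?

Shortest 2→1: 2–5–7–9–1 = 14
Shortest 1→8: 1–10–8 = 4
Total via 1: 14 + 4 = 18.

18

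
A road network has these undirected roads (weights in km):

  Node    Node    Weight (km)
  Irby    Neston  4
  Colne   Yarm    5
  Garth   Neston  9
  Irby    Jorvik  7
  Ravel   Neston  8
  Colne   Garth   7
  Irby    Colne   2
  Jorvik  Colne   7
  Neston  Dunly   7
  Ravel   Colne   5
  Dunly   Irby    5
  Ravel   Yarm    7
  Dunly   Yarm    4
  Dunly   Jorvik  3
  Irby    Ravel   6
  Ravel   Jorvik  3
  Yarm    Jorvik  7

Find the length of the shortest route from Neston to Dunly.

Settle nodes by increasing distance from Neston:
Neston: 0
Irby: 4  (via Neston)
Colne: 6  (via Irby)
Dunly: 7  (via Neston)
Shortest route: Neston → Dunly = 7 km.

7 km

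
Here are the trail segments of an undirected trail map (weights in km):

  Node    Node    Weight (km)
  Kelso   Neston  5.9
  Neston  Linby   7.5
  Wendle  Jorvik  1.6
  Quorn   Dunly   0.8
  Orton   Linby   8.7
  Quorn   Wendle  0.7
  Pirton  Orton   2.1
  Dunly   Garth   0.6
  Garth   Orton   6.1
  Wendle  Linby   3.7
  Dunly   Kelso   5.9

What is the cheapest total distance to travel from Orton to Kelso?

12.6 km

Shortest distances from Orton:
Orton: 0
Pirton: 2.1  (via Orton)
Garth: 6.1  (via Orton)
Dunly: 6.7  (via Garth)
Quorn: 7.5  (via Dunly)
Wendle: 8.2  (via Quorn)
Linby: 8.7  (via Orton)
Jorvik: 9.8  (via Wendle)
Kelso: 12.6  (via Dunly)
Shortest route: Orton–Garth–Dunly–Kelso = 12.6 km.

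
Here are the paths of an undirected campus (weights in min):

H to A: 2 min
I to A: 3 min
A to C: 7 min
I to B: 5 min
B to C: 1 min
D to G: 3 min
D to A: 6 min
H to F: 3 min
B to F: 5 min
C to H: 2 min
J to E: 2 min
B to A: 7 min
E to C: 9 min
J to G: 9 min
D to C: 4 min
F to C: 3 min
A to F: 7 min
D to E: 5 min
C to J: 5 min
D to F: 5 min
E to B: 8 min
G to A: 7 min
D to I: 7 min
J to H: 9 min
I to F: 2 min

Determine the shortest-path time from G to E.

8 min

Enumerating some paths:
G–D–E: 3+5 = 8
G–J–E: 9+2 = 11
G–D–C–E: 3+4+9 = 16
G–D–C–J–E: 3+4+5+2 = 14
Cheapest is G–D–E at 8 min.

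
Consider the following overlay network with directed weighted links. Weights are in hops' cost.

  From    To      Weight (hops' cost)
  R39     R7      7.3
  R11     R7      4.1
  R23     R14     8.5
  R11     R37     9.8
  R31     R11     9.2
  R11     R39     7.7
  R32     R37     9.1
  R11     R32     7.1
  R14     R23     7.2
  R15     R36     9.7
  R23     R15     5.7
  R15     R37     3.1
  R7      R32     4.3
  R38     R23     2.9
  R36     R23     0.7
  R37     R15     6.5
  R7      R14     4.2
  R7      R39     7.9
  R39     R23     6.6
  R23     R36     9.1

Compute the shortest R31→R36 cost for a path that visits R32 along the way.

Shortest R31→R32: R31–R11–R32 = 16.3
Shortest R32→R36: R32–R37–R15–R36 = 25.3
Total via R32: 16.3 + 25.3 = 41.6 hops' cost.

41.6 hops' cost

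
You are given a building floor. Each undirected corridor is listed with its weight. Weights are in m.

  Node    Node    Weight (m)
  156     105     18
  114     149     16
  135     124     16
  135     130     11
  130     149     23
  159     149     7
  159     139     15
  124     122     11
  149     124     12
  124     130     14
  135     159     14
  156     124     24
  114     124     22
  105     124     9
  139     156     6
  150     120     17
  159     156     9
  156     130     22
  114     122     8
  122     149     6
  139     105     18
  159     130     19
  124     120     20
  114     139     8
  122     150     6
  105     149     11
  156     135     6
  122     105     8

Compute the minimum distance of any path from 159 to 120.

Compare a few routes:
159 → 149 → 122 → 150 → 120: 7+6+6+17 = 36
159 → 149 → 124 → 120: 7+12+20 = 39
159 → 149 → 122 → 124 → 120: 7+6+11+20 = 44
Cheapest is 159 → 149 → 122 → 150 → 120 at 36 m.

36 m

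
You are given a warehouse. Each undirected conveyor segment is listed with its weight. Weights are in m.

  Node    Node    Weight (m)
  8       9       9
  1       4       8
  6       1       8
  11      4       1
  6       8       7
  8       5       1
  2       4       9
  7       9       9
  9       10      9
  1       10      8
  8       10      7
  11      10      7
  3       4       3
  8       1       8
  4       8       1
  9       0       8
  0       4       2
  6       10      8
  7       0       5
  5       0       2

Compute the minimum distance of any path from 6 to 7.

15 m

Candidate routes:
6–1–4–0–7: 8+8+2+5 = 23
6–8–4–0–7: 7+1+2+5 = 15
6–10–8–4–0–7: 8+7+1+2+5 = 23
6–10–11–4–0–7: 8+7+1+2+5 = 23
Cheapest is 6–8–4–0–7 at 15 m.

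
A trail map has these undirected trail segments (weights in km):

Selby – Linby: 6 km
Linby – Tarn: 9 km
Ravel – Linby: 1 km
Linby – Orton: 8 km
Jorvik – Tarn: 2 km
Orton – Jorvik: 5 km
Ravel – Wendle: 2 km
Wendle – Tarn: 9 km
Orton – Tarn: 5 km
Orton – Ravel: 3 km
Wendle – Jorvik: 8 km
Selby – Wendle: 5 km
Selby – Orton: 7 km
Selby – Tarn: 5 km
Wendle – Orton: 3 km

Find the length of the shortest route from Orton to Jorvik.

5 km

Candidate routes:
Orton–Tarn–Jorvik: 5+2 = 7
Orton–Jorvik: 5 = 5
Cheapest is Orton–Jorvik at 5 km.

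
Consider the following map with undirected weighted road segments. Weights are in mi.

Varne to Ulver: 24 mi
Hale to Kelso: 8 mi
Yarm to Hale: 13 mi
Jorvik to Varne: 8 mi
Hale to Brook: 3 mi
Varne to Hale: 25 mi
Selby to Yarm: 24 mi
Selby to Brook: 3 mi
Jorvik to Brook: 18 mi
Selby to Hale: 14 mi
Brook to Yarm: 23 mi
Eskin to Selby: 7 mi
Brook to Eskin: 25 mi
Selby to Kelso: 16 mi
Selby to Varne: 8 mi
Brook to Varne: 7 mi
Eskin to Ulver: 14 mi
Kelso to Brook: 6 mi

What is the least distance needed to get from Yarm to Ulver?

Enumerating some paths:
Yarm–Hale–Brook–Selby–Eskin–Ulver: 13+3+3+7+14 = 40
Yarm–Selby–Eskin–Ulver: 24+7+14 = 45
Yarm–Brook–Selby–Eskin–Ulver: 23+3+7+14 = 47
The minimum is 40 mi via Yarm–Hale–Brook–Selby–Eskin–Ulver.

40 mi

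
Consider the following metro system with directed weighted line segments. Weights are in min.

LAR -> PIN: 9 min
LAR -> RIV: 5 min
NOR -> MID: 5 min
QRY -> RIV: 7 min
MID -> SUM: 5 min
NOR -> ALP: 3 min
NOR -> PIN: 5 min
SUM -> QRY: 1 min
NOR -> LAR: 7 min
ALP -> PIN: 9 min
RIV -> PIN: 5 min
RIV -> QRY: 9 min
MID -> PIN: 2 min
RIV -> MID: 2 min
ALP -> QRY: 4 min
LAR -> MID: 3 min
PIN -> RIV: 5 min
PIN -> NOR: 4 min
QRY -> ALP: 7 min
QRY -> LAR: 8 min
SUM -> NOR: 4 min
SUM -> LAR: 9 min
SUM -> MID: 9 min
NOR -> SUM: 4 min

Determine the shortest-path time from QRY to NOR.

Shortest distances from QRY:
QRY: 0
RIV: 7  (via QRY)
ALP: 7  (via QRY)
LAR: 8  (via QRY)
MID: 9  (via RIV)
PIN: 11  (via MID)
SUM: 14  (via MID)
NOR: 15  (via PIN)
Shortest route: QRY–RIV–MID–PIN–NOR = 15 min.

15 min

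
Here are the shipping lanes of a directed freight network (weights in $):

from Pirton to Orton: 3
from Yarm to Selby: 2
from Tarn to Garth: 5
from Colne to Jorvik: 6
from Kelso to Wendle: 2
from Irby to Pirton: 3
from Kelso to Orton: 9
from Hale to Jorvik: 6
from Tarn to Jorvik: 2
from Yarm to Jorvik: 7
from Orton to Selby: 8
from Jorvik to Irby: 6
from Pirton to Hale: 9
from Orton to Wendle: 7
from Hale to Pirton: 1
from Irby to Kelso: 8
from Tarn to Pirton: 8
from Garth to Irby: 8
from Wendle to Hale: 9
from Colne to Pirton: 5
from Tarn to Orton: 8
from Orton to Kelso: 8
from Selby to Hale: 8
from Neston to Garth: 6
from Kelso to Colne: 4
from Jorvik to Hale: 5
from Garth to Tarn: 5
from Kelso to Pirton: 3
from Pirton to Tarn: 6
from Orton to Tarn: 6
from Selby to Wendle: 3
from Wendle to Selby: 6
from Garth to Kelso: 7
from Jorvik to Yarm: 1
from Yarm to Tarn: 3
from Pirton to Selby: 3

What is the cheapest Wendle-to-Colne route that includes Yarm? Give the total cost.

$35

Best Wendle to Yarm: Wendle → Hale → Jorvik → Yarm costing 16
Shortest Yarm→Colne: Yarm → Tarn → Garth → Kelso → Colne = 19
Total via Yarm: 16 + 19 = $35.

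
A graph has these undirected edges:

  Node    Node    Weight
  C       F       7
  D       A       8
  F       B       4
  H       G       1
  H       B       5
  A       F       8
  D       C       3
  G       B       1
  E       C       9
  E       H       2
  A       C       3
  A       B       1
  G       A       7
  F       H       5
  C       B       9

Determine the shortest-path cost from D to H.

Settle nodes by increasing distance from D:
D: 0
C: 3  (via D)
A: 6  (via C)
B: 7  (via A)
G: 8  (via B)
H: 9  (via G)
Shortest route: D → C → A → B → G → H = 9.

9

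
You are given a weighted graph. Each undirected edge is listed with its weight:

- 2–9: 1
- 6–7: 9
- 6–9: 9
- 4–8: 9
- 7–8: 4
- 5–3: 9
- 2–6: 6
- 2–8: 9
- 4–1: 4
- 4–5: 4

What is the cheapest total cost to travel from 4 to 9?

19

Running Dijkstra from 4:
4: 0
1: 4  (via 4)
5: 4  (via 4)
8: 9  (via 4)
3: 13  (via 5)
7: 13  (via 8)
2: 18  (via 8)
9: 19  (via 2)
Shortest route: 4–8–2–9 = 19.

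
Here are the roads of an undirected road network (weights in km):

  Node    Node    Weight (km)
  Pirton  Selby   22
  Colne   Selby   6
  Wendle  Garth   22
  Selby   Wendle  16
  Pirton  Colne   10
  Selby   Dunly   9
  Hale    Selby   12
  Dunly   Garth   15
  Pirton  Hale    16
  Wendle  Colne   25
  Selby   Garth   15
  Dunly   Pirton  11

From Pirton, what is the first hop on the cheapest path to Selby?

Colne

Compare a few routes:
Pirton → Selby: 22 = 22
Pirton → Dunly → Selby: 11+9 = 20
Pirton → Colne → Selby: 10+6 = 16
Cheapest is Pirton → Colne → Selby at 16 km.
So from Pirton the first move is to Colne.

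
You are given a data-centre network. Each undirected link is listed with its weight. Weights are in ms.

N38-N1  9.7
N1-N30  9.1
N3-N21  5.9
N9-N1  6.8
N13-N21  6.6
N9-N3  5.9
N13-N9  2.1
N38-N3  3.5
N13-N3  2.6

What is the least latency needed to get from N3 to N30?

20.6 ms

Shortest distances from N3:
N3: 0
N13: 2.6  (via N3)
N38: 3.5  (via N3)
N9: 4.7  (via N13)
N21: 5.9  (via N3)
N1: 11.5  (via N9)
N30: 20.6  (via N1)
Shortest route: N3–N13–N9–N1–N30 = 20.6 ms.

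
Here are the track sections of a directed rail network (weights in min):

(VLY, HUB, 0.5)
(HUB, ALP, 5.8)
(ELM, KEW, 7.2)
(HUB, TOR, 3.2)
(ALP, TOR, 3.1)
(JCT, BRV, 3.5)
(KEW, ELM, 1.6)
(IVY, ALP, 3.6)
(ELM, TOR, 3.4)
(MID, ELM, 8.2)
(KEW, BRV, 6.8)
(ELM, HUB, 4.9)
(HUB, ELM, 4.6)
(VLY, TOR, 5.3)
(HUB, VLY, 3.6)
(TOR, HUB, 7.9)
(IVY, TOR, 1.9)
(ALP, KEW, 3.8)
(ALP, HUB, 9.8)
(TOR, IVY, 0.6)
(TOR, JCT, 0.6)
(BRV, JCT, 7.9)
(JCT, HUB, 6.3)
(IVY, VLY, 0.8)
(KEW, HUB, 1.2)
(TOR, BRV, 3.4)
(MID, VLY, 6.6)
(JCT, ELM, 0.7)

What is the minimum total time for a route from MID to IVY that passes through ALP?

Shortest MID→ALP: MID–VLY–HUB–ALP = 12.9
Shortest ALP→IVY: ALP–TOR–IVY = 3.7
Total via ALP: 12.9 + 3.7 = 16.6 min.

16.6 min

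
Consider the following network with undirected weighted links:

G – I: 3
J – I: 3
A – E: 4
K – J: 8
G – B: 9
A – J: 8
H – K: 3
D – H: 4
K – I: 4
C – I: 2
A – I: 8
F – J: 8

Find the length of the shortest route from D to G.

14

Running Dijkstra from D:
D: 0
H: 4  (via D)
K: 7  (via H)
I: 11  (via K)
C: 13  (via I)
G: 14  (via I)
Shortest route: D–H–K–I–G = 14.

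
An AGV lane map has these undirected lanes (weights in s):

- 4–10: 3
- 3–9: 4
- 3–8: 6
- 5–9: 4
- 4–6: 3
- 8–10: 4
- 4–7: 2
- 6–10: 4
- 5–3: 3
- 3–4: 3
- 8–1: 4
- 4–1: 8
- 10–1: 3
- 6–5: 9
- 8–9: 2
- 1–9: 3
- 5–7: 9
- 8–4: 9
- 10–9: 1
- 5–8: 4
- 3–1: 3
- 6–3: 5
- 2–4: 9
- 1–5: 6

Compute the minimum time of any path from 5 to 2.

Candidate routes:
5–9–3–4–2: 4+4+3+9 = 20
5–3–4–2: 3+3+9 = 15
5–9–10–4–2: 4+1+3+9 = 17
5–8–9–10–4–2: 4+2+1+3+9 = 19
Cheapest is 5–3–4–2 at 15 s.

15 s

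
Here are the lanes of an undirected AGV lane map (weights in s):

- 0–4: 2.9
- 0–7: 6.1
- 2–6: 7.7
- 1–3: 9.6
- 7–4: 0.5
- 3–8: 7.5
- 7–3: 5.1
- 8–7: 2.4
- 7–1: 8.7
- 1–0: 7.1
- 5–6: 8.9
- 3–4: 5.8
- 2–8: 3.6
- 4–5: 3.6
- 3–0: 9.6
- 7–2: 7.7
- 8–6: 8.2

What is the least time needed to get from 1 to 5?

12.8 s

Candidate routes:
1 - 7 - 4 - 5: 8.7+0.5+3.6 = 12.8
1 - 0 - 4 - 5: 7.1+2.9+3.6 = 13.6
1 - 0 - 7 - 4 - 5: 7.1+6.1+0.5+3.6 = 17.3
1 - 3 - 7 - 4 - 5: 9.6+5.1+0.5+3.6 = 18.8
The minimum is 12.8 s via 1 - 7 - 4 - 5.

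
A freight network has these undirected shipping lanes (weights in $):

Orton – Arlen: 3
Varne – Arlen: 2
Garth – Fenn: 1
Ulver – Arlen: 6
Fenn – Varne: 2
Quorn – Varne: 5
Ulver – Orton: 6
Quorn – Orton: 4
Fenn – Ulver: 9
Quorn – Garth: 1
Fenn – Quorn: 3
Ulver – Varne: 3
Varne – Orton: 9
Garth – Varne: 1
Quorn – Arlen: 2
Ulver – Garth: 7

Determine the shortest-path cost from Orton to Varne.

Enumerating some paths:
Orton–Arlen–Quorn–Garth–Varne: 3+2+1+1 = 7
Orton–Quorn–Garth–Fenn–Varne: 4+1+1+2 = 8
Orton–Arlen–Varne: 3+2 = 5
Orton–Quorn–Garth–Varne: 4+1+1 = 6
Cheapest is Orton–Arlen–Varne at $5.

$5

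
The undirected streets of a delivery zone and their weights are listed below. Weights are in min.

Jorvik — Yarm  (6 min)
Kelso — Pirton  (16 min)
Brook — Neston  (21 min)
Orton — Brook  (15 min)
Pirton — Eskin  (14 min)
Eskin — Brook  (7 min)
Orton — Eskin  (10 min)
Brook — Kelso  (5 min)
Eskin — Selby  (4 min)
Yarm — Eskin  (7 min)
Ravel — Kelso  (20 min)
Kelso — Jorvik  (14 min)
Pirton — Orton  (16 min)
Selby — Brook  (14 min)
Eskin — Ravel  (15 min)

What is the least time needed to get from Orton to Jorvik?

Candidate routes:
Orton - Brook - Kelso - Jorvik: 15+5+14 = 34
Orton - Brook - Eskin - Yarm - Jorvik: 15+7+7+6 = 35
Orton - Eskin - Yarm - Jorvik: 10+7+6 = 23
Cheapest is Orton - Eskin - Yarm - Jorvik at 23 min.

23 min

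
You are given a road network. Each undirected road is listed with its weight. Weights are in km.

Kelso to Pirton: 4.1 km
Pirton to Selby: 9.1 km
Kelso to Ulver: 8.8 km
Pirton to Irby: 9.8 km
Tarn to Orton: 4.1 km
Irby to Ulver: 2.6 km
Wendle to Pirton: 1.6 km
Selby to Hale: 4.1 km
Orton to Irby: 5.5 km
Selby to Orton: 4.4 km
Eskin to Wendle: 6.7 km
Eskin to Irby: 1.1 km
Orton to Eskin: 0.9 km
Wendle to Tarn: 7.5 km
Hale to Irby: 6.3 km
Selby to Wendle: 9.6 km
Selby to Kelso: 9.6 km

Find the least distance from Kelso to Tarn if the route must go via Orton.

17.4 km

Shortest Kelso→Orton: Kelso–Pirton–Wendle–Eskin–Orton = 13.3
Best Orton to Tarn: Orton–Tarn costing 4.1
Total via Orton: 13.3 + 4.1 = 17.4 km.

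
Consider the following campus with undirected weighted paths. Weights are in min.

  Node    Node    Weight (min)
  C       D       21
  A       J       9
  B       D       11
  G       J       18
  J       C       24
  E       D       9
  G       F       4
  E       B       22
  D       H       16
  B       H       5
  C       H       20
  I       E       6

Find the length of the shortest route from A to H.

Running Dijkstra from A:
A: 0
J: 9  (via A)
G: 27  (via J)
F: 31  (via G)
C: 33  (via J)
H: 53  (via C)
Shortest route: A → J → C → H = 53 min.

53 min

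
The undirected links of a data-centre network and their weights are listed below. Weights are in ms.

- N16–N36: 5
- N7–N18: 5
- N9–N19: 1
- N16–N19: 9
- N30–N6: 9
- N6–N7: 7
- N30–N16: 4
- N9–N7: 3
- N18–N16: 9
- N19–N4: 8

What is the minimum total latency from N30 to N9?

Running Dijkstra from N30:
N30: 0
N16: 4  (via N30)
N6: 9  (via N30)
N36: 9  (via N16)
N18: 13  (via N16)
N19: 13  (via N16)
N9: 14  (via N19)
Shortest route: N30 → N16 → N19 → N9 = 14 ms.

14 ms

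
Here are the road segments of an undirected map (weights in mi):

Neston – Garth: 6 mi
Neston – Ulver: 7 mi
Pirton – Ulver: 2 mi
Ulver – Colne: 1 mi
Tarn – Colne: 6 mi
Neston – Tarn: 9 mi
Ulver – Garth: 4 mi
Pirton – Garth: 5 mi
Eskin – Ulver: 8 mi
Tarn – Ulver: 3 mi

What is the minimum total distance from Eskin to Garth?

12 mi

Candidate routes:
Eskin–Ulver–Neston–Garth: 8+7+6 = 21
Eskin–Ulver–Garth: 8+4 = 12
Eskin–Ulver–Pirton–Garth: 8+2+5 = 15
The minimum is 12 mi via Eskin–Ulver–Garth.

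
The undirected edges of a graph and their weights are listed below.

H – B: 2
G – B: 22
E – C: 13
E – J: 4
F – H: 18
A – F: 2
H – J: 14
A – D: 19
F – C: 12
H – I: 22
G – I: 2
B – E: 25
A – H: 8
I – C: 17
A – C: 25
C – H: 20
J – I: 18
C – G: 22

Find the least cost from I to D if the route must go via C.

50

Shortest I→C: I → C = 17
Shortest C→D: C → F → A → D = 33
Total via C: 17 + 33 = 50.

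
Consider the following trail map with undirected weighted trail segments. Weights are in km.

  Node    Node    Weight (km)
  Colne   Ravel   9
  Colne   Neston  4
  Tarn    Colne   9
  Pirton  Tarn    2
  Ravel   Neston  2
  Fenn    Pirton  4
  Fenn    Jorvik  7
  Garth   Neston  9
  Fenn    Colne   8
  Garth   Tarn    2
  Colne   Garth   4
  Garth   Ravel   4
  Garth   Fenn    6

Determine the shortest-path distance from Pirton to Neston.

Enumerating some paths:
Pirton–Tarn–Garth–Ravel–Neston: 2+2+4+2 = 10
Pirton–Tarn–Garth–Colne–Neston: 2+2+4+4 = 12
Cheapest is Pirton–Tarn–Garth–Ravel–Neston at 10 km.

10 km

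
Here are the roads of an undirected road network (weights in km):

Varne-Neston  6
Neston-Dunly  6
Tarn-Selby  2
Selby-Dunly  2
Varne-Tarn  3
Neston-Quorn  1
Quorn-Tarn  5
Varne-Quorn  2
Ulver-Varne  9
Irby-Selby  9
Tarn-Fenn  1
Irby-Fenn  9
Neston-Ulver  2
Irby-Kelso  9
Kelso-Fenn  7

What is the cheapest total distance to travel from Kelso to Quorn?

13 km

Compare a few routes:
Kelso - Fenn - Tarn - Varne - Neston - Quorn: 7+1+3+6+1 = 18
Kelso - Fenn - Tarn - Quorn: 7+1+5 = 13
The minimum is 13 km via Kelso - Fenn - Tarn - Quorn.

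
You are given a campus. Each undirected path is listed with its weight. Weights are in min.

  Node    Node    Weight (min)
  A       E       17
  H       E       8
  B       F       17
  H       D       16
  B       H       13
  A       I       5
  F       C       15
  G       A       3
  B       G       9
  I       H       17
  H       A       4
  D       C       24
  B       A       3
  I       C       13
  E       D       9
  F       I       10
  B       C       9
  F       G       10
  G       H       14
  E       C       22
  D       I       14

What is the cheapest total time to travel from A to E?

12 min

Compare a few routes:
A–H–E: 4+8 = 12
A–G–H–E: 3+14+8 = 25
A–E: 17 = 17
A–B–H–E: 3+13+8 = 24
Cheapest is A–H–E at 12 min.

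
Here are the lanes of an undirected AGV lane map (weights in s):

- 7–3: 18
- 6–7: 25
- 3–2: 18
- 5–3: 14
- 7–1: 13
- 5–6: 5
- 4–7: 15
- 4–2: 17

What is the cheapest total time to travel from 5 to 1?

43 s

Compare a few routes:
5–6–7–1: 5+25+13 = 43
5–3–7–1: 14+18+13 = 45
Cheapest is 5–6–7–1 at 43 s.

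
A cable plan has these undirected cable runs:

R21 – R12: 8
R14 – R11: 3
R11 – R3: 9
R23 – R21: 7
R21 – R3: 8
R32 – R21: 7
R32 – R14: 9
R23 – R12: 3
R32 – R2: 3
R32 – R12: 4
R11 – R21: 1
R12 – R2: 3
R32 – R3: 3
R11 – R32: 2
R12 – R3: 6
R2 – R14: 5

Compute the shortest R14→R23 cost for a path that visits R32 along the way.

Shortest R14→R32: R14–R11–R32 = 5
Shortest R32→R23: R32–R12–R23 = 7
Total via R32: 5 + 7 = 12.

12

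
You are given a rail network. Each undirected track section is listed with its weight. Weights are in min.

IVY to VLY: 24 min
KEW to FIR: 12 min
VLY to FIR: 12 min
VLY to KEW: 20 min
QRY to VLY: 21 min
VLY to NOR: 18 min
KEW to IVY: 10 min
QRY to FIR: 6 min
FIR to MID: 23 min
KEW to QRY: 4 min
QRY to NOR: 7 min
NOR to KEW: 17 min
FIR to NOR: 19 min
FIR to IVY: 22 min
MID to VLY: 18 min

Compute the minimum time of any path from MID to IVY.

42 min

Shortest distances from MID:
MID: 0
VLY: 18  (via MID)
FIR: 23  (via MID)
QRY: 29  (via FIR)
KEW: 33  (via QRY)
NOR: 36  (via VLY)
IVY: 42  (via VLY)
Shortest route: MID → VLY → IVY = 42 min.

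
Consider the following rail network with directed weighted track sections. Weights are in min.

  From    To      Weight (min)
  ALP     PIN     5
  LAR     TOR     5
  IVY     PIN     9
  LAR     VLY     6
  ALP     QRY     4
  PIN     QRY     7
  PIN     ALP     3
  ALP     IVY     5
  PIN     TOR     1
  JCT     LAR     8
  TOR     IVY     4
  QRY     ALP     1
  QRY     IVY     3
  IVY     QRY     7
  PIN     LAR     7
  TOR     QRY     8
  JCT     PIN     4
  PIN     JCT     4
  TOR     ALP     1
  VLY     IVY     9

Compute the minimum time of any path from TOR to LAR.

13 min

Enumerating some paths:
TOR - IVY - PIN - LAR: 4+9+7 = 20
TOR - ALP - PIN - JCT - LAR: 1+5+4+8 = 18
TOR - QRY - ALP - PIN - LAR: 8+1+5+7 = 21
TOR - ALP - PIN - LAR: 1+5+7 = 13
Cheapest is TOR - ALP - PIN - LAR at 13 min.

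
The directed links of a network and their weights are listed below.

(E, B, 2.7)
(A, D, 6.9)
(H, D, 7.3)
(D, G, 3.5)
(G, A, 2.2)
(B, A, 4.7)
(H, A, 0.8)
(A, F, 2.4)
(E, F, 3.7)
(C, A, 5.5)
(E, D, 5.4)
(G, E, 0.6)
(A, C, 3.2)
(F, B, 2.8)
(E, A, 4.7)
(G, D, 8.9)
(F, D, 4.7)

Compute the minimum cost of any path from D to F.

7.8

Running Dijkstra from D:
D: 0
G: 3.5  (via D)
E: 4.1  (via G)
A: 5.7  (via G)
B: 6.8  (via E)
F: 7.8  (via E)
Shortest route: D–G–E–F = 7.8.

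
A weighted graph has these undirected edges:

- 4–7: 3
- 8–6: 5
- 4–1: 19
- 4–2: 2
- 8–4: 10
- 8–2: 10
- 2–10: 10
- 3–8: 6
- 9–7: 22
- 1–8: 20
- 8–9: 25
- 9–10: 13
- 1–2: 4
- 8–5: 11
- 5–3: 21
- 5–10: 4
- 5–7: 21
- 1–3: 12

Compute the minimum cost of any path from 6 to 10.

Enumerating some paths:
6 → 8 → 5 → 10: 5+11+4 = 20
6 → 8 → 2 → 10: 5+10+10 = 25
6 → 8 → 4 → 2 → 10: 5+10+2+10 = 27
The minimum is 20 via 6 → 8 → 5 → 10.

20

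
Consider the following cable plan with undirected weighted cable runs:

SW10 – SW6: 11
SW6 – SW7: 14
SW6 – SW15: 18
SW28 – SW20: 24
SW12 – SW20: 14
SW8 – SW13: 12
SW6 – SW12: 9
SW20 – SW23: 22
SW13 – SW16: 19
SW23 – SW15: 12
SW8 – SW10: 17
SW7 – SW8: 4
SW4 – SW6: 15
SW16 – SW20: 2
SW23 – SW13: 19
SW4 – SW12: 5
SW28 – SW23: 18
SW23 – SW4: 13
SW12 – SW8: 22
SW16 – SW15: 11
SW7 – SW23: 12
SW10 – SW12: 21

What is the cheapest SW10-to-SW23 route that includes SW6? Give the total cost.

37

Best SW10 to SW6: SW10 → SW6 costing 11
Best SW6 to SW23: SW6 → SW7 → SW23 costing 26
Total via SW6: 11 + 26 = 37.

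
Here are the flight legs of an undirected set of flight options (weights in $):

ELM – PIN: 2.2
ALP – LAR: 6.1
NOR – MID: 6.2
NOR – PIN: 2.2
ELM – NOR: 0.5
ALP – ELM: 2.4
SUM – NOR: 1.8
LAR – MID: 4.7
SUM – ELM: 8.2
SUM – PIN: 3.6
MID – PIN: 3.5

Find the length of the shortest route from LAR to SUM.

Settle nodes by increasing distance from LAR:
LAR: 0
MID: 4.7  (via LAR)
ALP: 6.1  (via LAR)
PIN: 8.2  (via MID)
ELM: 8.5  (via ALP)
NOR: 9  (via ELM)
SUM: 10.8  (via NOR)
Shortest route: LAR–ALP–ELM–NOR–SUM = $10.8.

$10.8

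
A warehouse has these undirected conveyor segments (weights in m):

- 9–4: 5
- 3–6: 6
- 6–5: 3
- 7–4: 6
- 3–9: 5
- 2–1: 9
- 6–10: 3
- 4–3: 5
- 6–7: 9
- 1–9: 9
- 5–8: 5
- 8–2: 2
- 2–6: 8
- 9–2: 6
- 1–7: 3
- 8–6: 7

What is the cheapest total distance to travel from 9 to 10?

14 m

Enumerating some paths:
9–3–6–10: 5+6+3 = 14
9–4–3–6–10: 5+5+6+3 = 19
9–2–6–10: 6+8+3 = 17
9–2–8–6–10: 6+2+7+3 = 18
The minimum is 14 m via 9–3–6–10.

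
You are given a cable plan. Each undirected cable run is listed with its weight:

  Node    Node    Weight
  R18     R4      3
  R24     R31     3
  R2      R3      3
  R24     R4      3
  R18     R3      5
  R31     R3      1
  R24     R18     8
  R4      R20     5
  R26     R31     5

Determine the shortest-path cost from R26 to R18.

11

Settle nodes by increasing distance from R26:
R26: 0
R31: 5  (via R26)
R3: 6  (via R31)
R24: 8  (via R31)
R2: 9  (via R3)
R4: 11  (via R24)
R18: 11  (via R3)
Shortest route: R26–R31–R3–R18 = 11.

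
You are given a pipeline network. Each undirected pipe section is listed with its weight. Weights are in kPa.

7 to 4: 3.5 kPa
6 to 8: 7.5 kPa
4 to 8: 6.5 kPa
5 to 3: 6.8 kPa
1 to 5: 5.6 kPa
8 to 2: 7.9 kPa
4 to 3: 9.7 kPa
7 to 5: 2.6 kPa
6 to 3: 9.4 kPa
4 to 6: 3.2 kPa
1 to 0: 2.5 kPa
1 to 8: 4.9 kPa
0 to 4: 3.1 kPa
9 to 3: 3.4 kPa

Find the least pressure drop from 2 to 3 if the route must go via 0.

Shortest 2→0: 2–8–1–0 = 15.3
Shortest 0→3: 0–4–3 = 12.8
Total via 0: 15.3 + 12.8 = 28.1 kPa.

28.1 kPa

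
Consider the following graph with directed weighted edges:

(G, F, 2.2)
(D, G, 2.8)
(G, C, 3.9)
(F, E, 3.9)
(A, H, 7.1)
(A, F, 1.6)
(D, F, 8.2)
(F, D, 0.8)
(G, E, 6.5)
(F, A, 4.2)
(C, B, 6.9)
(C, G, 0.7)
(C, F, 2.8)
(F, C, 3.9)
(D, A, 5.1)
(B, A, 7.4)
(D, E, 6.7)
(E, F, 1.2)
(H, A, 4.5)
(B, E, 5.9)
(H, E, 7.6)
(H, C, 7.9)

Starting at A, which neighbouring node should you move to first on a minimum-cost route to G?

F

Compare a few routes:
A - F - D - G: 1.6+0.8+2.8 = 5.2
A - F - C - G: 1.6+3.9+0.7 = 6.2
The minimum is 5.2 via A - F - D - G.
So from A the first move is to F.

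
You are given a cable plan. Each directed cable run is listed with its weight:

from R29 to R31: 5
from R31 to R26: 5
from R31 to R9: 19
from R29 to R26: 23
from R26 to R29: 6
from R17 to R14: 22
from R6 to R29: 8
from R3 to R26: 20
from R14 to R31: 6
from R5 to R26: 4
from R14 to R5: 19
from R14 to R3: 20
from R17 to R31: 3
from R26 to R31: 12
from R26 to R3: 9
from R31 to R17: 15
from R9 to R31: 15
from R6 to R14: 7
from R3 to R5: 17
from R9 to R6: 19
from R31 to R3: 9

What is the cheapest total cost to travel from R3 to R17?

Settle nodes by increasing distance from R3:
R3: 0
R5: 17  (via R3)
R26: 20  (via R3)
R29: 26  (via R26)
R31: 31  (via R29)
R17: 46  (via R31)
Shortest route: R3 → R26 → R29 → R31 → R17 = 46.

46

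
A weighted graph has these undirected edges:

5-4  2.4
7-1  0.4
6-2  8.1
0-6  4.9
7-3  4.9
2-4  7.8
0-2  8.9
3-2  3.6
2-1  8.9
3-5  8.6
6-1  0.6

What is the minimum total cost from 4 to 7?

Compare a few routes:
4 - 5 - 3 - 7: 2.4+8.6+4.9 = 15.9
4 - 2 - 3 - 7: 7.8+3.6+4.9 = 16.3
Cheapest is 4 - 5 - 3 - 7 at 15.9.

15.9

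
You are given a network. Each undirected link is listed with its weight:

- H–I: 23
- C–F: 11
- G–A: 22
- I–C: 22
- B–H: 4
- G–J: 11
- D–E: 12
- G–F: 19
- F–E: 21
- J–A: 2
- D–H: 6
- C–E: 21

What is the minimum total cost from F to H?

Candidate routes:
F - E - D - H: 21+12+6 = 39
F - C - E - D - H: 11+21+12+6 = 50
Cheapest is F - E - D - H at 39.

39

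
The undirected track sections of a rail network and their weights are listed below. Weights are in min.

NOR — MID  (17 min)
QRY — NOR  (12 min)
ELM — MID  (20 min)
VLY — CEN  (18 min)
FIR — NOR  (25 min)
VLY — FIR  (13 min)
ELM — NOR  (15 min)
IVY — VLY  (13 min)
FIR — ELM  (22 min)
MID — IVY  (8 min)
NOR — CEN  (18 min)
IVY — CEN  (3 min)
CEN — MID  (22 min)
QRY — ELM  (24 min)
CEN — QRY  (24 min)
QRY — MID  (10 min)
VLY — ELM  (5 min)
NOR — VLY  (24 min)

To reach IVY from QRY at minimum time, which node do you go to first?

MID

Compare a few routes:
QRY - MID - IVY: 10+8 = 18
QRY - NOR - CEN - IVY: 12+18+3 = 33
QRY - CEN - IVY: 24+3 = 27
The minimum is 18 min via QRY - MID - IVY.
So from QRY the first move is to MID.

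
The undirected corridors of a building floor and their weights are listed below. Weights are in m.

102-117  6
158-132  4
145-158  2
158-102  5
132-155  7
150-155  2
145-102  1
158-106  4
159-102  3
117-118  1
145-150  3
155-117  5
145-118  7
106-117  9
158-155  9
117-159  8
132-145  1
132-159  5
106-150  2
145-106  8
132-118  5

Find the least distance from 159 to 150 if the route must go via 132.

9 m

Shortest 159→132: 159 → 132 = 5
Best 132 to 150: 132 → 145 → 150 costing 4
Total via 132: 5 + 4 = 9 m.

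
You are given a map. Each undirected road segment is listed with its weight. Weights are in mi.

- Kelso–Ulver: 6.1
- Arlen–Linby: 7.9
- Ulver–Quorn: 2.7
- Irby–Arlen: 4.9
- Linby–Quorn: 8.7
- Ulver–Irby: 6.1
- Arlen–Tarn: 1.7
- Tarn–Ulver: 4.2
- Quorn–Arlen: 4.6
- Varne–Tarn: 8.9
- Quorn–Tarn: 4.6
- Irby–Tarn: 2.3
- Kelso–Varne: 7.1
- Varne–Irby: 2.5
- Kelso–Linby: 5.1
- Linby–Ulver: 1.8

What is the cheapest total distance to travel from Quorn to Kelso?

Running Dijkstra from Quorn:
Quorn: 0
Ulver: 2.7  (via Quorn)
Linby: 4.5  (via Ulver)
Arlen: 4.6  (via Quorn)
Tarn: 4.6  (via Quorn)
Irby: 6.9  (via Tarn)
Kelso: 8.8  (via Ulver)
Shortest route: Quorn–Ulver–Kelso = 8.8 mi.

8.8 mi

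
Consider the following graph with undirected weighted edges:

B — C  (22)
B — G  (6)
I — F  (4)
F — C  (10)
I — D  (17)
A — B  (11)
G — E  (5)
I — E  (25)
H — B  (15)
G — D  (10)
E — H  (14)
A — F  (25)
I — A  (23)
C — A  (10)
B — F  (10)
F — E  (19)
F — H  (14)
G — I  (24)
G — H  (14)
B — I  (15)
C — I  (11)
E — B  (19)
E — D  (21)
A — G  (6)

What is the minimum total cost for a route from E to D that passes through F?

Best E to F: E–F costing 19
Best F to D: F–I–D costing 21
Total via F: 19 + 21 = 40.

40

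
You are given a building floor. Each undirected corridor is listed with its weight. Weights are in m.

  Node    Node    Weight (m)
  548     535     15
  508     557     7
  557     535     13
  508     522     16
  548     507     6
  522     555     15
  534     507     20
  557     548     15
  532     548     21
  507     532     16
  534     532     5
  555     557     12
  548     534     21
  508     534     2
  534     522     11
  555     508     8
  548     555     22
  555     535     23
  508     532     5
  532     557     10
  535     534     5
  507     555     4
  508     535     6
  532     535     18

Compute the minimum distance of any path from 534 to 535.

Shortest distances from 534:
534: 0
508: 2  (via 534)
532: 5  (via 534)
535: 5  (via 534)
Shortest route: 534 → 535 = 5 m.

5 m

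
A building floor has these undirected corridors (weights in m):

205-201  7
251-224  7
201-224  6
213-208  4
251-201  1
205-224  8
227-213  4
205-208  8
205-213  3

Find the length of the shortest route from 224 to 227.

15 m

Candidate routes:
224–201–205–213–227: 6+7+3+4 = 20
224–251–201–205–213–227: 7+1+7+3+4 = 22
224–205–213–227: 8+3+4 = 15
The minimum is 15 m via 224–205–213–227.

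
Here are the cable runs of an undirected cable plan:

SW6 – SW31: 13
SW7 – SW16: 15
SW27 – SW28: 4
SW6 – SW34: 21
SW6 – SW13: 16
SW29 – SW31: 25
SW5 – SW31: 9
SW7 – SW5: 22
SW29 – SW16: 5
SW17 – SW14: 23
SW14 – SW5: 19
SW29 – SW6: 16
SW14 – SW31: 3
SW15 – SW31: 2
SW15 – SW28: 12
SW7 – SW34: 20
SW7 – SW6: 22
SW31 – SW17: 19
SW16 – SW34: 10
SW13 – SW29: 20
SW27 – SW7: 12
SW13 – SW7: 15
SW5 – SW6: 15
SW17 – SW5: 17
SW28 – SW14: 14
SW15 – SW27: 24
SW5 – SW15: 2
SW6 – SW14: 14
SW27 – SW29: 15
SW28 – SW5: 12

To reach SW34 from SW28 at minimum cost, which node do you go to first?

Candidate routes:
SW28–SW27–SW7–SW34: 4+12+20 = 36
SW28–SW27–SW7–SW16–SW34: 4+12+15+10 = 41
SW28–SW27–SW29–SW16–SW34: 4+15+5+10 = 34
The minimum is 34 via SW28–SW27–SW29–SW16–SW34.
So from SW28 the first move is to SW27.

SW27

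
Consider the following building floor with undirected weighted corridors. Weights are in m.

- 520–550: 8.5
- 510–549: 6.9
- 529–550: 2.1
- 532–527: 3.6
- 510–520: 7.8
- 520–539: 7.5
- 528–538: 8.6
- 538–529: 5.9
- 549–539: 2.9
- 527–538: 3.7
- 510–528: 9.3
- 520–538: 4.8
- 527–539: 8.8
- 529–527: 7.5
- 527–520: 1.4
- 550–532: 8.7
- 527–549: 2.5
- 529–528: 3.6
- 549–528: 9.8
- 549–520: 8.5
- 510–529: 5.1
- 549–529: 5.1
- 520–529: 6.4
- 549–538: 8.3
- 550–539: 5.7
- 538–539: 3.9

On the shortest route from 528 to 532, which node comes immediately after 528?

529

Enumerating some paths:
528 - 529 - 527 - 532: 3.6+7.5+3.6 = 14.7
528 - 529 - 550 - 532: 3.6+2.1+8.7 = 14.4
Cheapest is 528 - 529 - 550 - 532 at 14.4 m.
So from 528 the first move is to 529.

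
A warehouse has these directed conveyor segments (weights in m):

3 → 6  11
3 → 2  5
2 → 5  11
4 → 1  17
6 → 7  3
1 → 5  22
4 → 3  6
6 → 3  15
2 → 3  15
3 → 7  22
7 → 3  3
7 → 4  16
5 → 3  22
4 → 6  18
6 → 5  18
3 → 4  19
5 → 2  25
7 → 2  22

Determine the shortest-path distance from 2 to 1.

Shortest distances from 2:
2: 0
5: 11  (via 2)
3: 15  (via 2)
6: 26  (via 3)
7: 29  (via 6)
4: 34  (via 3)
1: 51  (via 4)
Shortest route: 2–3–4–1 = 51 m.

51 m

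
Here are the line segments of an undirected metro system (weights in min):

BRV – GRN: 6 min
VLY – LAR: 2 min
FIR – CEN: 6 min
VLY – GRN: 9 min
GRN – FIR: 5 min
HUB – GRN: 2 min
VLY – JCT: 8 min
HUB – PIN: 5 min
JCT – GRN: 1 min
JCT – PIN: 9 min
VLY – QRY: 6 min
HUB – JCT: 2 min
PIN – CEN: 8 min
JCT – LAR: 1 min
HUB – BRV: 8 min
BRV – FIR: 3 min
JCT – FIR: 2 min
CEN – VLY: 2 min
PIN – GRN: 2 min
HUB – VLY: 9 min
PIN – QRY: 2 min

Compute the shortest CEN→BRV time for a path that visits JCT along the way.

10 min

Shortest CEN→JCT: CEN → VLY → LAR → JCT = 5
Best JCT to BRV: JCT → FIR → BRV costing 5
Total via JCT: 5 + 5 = 10 min.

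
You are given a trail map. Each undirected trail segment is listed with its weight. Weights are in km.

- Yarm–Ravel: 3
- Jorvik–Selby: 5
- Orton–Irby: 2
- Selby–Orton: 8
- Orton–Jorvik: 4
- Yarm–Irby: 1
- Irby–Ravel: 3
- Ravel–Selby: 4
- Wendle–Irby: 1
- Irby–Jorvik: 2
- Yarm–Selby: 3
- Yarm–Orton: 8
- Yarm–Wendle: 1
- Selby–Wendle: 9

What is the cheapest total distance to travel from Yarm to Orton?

Compare a few routes:
Yarm–Wendle–Irby–Orton: 1+1+2 = 4
Yarm–Irby–Orton: 1+2 = 3
Cheapest is Yarm–Irby–Orton at 3 km.

3 km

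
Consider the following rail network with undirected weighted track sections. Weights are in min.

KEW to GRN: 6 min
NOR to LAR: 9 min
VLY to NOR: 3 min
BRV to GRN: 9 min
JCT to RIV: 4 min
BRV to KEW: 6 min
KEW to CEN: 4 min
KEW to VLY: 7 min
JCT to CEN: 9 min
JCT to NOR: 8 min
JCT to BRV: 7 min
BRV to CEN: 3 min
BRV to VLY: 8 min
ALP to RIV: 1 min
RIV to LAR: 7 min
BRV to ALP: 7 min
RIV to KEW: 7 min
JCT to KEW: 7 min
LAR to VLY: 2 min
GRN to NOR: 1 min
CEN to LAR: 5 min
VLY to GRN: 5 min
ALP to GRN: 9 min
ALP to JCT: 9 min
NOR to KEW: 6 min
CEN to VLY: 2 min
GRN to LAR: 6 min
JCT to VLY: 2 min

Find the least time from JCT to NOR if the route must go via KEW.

13 min

Shortest JCT→KEW: JCT → KEW = 7
Best KEW to NOR: KEW → NOR costing 6
Total via KEW: 7 + 6 = 13 min.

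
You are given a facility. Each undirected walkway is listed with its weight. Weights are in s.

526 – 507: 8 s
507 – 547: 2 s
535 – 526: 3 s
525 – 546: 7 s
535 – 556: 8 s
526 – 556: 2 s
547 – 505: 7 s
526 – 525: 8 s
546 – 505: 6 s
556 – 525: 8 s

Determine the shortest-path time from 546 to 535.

Running Dijkstra from 546:
546: 0
505: 6  (via 546)
525: 7  (via 546)
547: 13  (via 505)
507: 15  (via 547)
556: 15  (via 525)
526: 15  (via 525)
535: 18  (via 526)
Shortest route: 546–525–526–535 = 18 s.

18 s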